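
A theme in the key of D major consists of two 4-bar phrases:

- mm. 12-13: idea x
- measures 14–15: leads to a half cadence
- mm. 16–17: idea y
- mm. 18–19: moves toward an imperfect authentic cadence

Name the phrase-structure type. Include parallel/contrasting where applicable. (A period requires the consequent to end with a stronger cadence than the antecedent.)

Phrase 1 ends with a half cadence (weaker) and phrase 2 with an imperfect authentic cadence (stronger): antecedent + consequent = a period.
The two phrases open with different material (x / y), so the period is contrasting.

contrasting period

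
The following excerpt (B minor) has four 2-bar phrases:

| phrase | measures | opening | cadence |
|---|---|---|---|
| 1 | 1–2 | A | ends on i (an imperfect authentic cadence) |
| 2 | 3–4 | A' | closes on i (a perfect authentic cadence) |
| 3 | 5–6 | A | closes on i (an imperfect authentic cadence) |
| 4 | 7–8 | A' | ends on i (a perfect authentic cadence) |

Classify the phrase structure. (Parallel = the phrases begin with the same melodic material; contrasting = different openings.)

repeated period

The cadence pattern IAC–PAC–IAC–PAC is weak–strong twice, and phrases 3–4 restate phrases 1–2: a period heard twice, not a double period (which would end weakly at phrase 2).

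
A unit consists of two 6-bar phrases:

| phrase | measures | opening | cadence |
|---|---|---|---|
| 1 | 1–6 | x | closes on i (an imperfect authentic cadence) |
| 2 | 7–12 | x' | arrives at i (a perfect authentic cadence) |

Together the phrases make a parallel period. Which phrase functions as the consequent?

phrase 2

The phrase ending with the weaker cadence (imperfect authentic cadence) is the antecedent; the one ending more conclusively (perfect authentic cadence) is the consequent. The consequent is phrase 2.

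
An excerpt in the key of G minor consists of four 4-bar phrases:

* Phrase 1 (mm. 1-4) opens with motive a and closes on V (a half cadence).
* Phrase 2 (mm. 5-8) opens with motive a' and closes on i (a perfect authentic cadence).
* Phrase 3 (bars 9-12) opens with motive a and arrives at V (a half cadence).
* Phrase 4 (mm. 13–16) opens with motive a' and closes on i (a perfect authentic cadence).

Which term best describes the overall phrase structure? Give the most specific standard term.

repeated period

The cadence pattern HC–PAC–HC–PAC is weak–strong twice, and phrases 3–4 restate phrases 1–2: a period heard twice, not a double period (which would end weakly at phrase 2).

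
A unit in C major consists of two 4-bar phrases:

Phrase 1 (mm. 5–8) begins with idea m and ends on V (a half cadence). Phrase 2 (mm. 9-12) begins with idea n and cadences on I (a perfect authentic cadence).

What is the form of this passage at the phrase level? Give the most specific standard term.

Phrase 1 ends with a half cadence (weaker) and phrase 2 with a perfect authentic cadence (stronger): antecedent + consequent = a period.
The two phrases open with different material (m / n), so the period is contrasting.

contrasting period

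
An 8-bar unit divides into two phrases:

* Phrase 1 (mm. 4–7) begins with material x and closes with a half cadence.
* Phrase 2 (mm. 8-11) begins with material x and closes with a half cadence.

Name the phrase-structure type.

Both phrases have the same opening (x) and the same cadence (half cadence): the second is a restatement, not a consequent, so this is a repeated phrase rather than a period.

repeated phrase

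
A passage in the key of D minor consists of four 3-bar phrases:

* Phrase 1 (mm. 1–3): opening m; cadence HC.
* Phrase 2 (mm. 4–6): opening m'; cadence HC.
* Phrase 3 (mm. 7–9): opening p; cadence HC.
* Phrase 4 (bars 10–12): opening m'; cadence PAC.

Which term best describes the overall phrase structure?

contrasting double period

Four phrases in two halves: the first half (mm. 1–6) ends with a half cadence, the second (mm. 7–12) with a perfect authentic cadence — a large antecedent–consequent pair, i.e. a double period.
Phrase 3 begins with different material from phrase 1, making it contrasting.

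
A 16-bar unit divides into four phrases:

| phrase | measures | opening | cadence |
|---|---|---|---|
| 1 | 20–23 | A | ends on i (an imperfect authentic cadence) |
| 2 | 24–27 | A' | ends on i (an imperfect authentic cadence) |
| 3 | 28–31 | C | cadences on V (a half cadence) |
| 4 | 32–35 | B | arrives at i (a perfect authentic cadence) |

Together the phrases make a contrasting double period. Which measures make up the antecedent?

In a double period the first pair of phrases (ending imperfect authentic cadence) is the large antecedent and the second pair (ending perfect authentic cadence) is the large consequent; the antecedent is measures 20–27.

measures 20–27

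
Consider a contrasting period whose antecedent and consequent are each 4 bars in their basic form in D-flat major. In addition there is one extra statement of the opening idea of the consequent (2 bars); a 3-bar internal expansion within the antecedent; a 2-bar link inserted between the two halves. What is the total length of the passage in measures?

15 measures

Basic contrasting period: 4 + 4 = 8 bars.
8 (basic form) + 2 (extra statement) + 3 (internal expansion) + 2 (link) = 15.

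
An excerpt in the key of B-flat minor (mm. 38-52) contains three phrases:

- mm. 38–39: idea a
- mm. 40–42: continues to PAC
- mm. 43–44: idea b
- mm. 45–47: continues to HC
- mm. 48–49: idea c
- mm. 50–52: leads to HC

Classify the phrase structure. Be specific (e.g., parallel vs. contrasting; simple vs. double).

The final phrase closes with a half cadence, which is not stronger than the preceding half cadence; the 3 phrases lack an overall antecedent–consequent design and so form a phrase group.

phrase group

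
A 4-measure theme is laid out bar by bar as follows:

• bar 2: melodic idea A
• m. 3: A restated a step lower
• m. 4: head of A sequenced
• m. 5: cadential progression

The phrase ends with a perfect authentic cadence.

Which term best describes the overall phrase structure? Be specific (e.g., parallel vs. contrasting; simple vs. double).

sentence

Basic idea (bar 2) + its repetition (measure 3) form the presentation; fragmentation and cadence (mm. 4-5) form the continuation — the 4-bar whole is a sentence.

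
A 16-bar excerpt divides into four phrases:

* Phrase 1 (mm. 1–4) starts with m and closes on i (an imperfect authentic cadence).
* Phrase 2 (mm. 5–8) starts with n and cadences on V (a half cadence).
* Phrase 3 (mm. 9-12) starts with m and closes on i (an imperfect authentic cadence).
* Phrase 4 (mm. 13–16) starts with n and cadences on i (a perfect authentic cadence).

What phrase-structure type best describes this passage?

parallel double period

Four phrases in two halves: the first half (mm. 1–8) ends with a half cadence, the second (mm. 9–16) with a perfect authentic cadence — a large antecedent–consequent pair, i.e. a double period.
Phrase 3 begins with the same material as phrase 1, making it parallel.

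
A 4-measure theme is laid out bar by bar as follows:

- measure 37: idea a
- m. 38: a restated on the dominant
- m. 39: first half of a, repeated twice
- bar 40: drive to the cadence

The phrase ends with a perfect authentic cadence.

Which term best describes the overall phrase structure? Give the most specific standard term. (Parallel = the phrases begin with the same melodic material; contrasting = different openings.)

Basic idea (measure 37) + its repetition (m. 38) form the presentation; fragmentation and cadence (mm. 39–40) form the continuation — the 4-bar whole is a sentence.

sentence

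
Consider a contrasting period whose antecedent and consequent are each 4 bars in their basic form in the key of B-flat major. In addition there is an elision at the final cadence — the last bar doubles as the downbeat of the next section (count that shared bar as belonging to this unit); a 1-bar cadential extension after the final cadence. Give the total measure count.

Basic contrasting period: 4 + 4 = 8 bars.
8 (basic form) + 1 (cadential extension) = 9.
The elision shares a bar with the next section but does not change this unit's count.

9 measures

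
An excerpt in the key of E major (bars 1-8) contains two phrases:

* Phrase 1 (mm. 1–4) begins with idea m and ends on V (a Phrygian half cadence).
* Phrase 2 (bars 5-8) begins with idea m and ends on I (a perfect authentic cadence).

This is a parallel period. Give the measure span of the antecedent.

The phrase ending with the weaker cadence (Phrygian half cadence) is the antecedent; the one ending more conclusively (perfect authentic cadence) is the consequent. The antecedent is measures 1–4.

measures 1–4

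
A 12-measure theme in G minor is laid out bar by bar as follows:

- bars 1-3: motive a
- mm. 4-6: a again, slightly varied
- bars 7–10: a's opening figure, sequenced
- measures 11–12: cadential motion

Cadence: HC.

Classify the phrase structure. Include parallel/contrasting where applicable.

sentence

Basic idea (mm. 1–3) + its repetition (mm. 4–6) form the presentation; fragmentation and cadence (mm. 7–12) form the continuation — the 12-bar whole is a sentence.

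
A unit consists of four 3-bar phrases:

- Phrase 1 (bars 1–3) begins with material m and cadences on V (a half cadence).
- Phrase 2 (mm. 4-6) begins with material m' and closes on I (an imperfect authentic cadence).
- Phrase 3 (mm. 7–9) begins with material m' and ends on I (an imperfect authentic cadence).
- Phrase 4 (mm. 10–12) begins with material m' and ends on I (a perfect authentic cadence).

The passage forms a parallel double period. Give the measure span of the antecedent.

measures 1–6

In a double period the first pair of phrases (ending imperfect authentic cadence) is the large antecedent and the second pair (ending perfect authentic cadence) is the large consequent; the antecedent is measures 1–6.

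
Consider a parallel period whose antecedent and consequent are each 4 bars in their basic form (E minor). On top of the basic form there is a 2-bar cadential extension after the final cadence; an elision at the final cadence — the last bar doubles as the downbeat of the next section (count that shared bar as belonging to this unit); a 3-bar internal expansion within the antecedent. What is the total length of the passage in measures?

13 measures

Basic parallel period: 4 + 4 = 8 bars.
8 (basic form) + 2 (cadential extension) + 3 (internal expansion) = 13.
The elision shares a bar with the next section but does not change this unit's count.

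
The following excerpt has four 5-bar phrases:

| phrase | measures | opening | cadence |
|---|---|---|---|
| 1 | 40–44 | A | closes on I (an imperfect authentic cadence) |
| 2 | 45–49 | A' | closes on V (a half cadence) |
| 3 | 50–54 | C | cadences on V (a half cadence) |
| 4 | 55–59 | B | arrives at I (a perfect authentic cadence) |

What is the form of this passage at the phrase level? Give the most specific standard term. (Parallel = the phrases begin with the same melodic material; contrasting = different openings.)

contrasting double period

Four phrases in two halves: the first half (mm. 40–49) ends with a half cadence, the second (mm. 50-59) with a perfect authentic cadence — a large antecedent–consequent pair, i.e. a double period.
Phrase 3 begins with different material from phrase 1, making it contrasting.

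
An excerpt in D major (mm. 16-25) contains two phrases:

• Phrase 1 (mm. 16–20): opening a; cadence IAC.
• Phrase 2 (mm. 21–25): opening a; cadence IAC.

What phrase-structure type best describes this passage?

repeated phrase

Both phrases have the same opening (a) and the same cadence (imperfect authentic cadence): the second is a restatement, not a consequent, so this is a repeated phrase rather than a period.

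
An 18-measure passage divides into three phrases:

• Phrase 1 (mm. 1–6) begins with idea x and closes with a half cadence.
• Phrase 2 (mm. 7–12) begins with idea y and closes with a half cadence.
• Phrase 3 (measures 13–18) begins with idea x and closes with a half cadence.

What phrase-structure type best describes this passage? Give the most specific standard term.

The final phrase closes with a half cadence, which is not stronger than the preceding half cadence; the 3 phrases lack an overall antecedent–consequent design and so form a phrase group.

phrase group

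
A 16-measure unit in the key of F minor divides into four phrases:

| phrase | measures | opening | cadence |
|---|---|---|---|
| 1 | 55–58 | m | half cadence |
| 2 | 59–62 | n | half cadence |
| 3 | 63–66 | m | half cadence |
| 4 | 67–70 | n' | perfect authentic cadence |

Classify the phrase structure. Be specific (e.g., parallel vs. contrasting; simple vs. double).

Four phrases in two halves: the first half (bars 55-62) ends with a half cadence, the second (bars 63-70) with a perfect authentic cadence — a large antecedent–consequent pair, i.e. a double period.
Phrase 3 begins with the same material as phrase 1, making it parallel.

parallel double period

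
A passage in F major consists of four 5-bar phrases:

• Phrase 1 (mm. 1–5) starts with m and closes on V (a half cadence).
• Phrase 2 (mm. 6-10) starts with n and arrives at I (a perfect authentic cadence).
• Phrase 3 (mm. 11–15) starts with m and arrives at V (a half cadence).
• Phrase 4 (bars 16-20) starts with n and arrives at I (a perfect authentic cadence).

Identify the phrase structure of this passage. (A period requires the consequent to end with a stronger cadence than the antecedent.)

repeated period

The cadence pattern HC–PAC–HC–PAC is weak–strong twice, and phrases 3–4 restate phrases 1–2: a period heard twice, not a double period (which would end weakly at phrase 2).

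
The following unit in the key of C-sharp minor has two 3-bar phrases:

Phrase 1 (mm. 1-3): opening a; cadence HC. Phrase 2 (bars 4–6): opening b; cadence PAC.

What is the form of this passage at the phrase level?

Phrase 1 ends with a half cadence (weaker) and phrase 2 with a perfect authentic cadence (stronger): antecedent + consequent = a period.
The two phrases open with different material (a / b), so the period is contrasting.

contrasting period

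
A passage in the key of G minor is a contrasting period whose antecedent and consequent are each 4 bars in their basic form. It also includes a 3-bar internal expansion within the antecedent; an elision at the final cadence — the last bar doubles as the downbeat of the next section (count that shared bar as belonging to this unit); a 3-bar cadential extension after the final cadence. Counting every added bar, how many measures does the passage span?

Basic contrasting period: 4 + 4 = 8 bars.
8 (basic form) + 3 (internal expansion) + 3 (cadential extension) = 14.
The elision shares a bar with the next section but does not change this unit's count.

14 measures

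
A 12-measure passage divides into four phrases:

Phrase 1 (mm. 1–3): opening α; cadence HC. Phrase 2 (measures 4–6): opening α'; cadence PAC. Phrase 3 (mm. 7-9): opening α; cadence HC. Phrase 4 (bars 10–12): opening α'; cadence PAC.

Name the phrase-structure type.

repeated period

The cadence pattern HC–PAC–HC–PAC is weak–strong twice, and phrases 3–4 restate phrases 1–2: a period heard twice, not a double period (which would end weakly at phrase 2).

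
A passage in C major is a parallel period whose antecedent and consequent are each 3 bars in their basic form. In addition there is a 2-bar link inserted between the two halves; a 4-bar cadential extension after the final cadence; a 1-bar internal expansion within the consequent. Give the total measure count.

13 measures

Basic parallel period: 3 + 3 = 6 bars.
6 (basic form) + 2 (link) + 4 (cadential extension) + 1 (internal expansion) = 13.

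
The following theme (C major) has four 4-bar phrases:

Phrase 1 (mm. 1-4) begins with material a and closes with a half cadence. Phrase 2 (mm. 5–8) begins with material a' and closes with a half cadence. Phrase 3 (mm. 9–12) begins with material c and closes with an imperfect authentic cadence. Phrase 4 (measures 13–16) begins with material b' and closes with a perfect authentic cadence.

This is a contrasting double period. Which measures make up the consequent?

In a double period the first pair of phrases (ending half cadence) is the large antecedent and the second pair (ending perfect authentic cadence) is the large consequent; the consequent is measures 9–16.

measures 9–16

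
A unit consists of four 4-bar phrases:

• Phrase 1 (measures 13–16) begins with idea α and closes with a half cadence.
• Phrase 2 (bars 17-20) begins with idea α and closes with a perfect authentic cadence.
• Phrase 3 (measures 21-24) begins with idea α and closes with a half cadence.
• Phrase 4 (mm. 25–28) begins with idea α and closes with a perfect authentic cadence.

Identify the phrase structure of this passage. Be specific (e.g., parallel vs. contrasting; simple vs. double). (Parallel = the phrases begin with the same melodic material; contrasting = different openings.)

repeated period

The cadence pattern HC–PAC–HC–PAC is weak–strong twice, and phrases 3–4 restate phrases 1–2: a period heard twice, not a double period (which would end weakly at phrase 2).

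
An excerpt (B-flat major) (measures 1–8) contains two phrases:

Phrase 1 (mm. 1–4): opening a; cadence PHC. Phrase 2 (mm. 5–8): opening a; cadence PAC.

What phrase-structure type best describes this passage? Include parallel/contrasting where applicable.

Phrase 1 ends with a Phrygian half cadence (weaker) and phrase 2 with a perfect authentic cadence (stronger): antecedent + consequent = a period.
The two phrases open with the same material (a / a), so the period is parallel.

parallel period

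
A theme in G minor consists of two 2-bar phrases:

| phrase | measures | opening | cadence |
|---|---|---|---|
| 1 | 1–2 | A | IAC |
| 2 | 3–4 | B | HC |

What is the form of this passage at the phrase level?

phrase group

The second phrase closes with a half cadence, which is not stronger than the first phrase's imperfect authentic cadence; without a weak→strong cadential pair there is no antecedent–consequent relationship, so this is a phrase group rather than a period.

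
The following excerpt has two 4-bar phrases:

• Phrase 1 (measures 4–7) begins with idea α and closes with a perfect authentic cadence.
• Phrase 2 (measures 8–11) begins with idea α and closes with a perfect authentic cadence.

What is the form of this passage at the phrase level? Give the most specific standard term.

Both phrases have the same opening (α) and the same cadence (perfect authentic cadence): the second is a restatement, not a consequent, so this is a repeated phrase rather than a period.

repeated phrase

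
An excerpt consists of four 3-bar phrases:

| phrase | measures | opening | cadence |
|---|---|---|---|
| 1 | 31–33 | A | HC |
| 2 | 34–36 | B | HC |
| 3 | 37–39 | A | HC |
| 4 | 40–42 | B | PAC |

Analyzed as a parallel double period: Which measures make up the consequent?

measures 37–42

In a double period the four phrases pair into a large antecedent (phrases 1–2, ending half cadence) and a large consequent (phrases 3–4, ending perfect authentic cadence). The consequent spans bars 37-42.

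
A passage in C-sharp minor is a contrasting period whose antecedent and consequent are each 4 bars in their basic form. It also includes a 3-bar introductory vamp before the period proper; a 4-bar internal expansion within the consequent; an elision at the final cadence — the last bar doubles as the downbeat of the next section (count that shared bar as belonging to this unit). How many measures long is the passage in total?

15 measures

Basic contrasting period: 4 + 4 = 8 bars.
8 (basic form) + 3 (introduction) + 4 (internal expansion) = 15.
The elision shares a bar with the next section but does not change this unit's count.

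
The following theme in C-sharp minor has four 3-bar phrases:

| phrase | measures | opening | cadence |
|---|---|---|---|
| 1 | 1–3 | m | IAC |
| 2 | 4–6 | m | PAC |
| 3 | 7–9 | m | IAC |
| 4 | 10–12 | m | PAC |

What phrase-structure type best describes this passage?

repeated period

The cadence pattern IAC–PAC–IAC–PAC is weak–strong twice, and phrases 3–4 restate phrases 1–2: a period heard twice, not a double period (which would end weakly at phrase 2).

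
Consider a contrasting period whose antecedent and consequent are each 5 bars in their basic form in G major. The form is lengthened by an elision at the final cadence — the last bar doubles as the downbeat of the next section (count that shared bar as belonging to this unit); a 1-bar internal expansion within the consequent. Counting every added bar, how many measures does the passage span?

11 measures

Basic contrasting period: 5 + 5 = 10 bars.
10 (basic form) + 1 (internal expansion) = 11.
The elision shares a bar with the next section but does not change this unit's count.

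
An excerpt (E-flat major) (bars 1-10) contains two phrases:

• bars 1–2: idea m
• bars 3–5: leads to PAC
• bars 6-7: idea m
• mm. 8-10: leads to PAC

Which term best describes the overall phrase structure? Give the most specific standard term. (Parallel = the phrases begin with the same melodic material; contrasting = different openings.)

repeated phrase

Both phrases have the same opening (m) and the same cadence (perfect authentic cadence): the second is a restatement, not a consequent, so this is a repeated phrase rather than a period.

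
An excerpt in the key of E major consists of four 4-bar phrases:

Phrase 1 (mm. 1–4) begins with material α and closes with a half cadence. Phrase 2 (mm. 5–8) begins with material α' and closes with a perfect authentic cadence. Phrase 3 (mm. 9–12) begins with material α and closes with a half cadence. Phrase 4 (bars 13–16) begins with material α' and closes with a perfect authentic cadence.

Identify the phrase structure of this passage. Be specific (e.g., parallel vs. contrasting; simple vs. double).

The cadence pattern HC–PAC–HC–PAC is weak–strong twice, and phrases 3–4 restate phrases 1–2: a period heard twice, not a double period (which would end weakly at phrase 2).

repeated period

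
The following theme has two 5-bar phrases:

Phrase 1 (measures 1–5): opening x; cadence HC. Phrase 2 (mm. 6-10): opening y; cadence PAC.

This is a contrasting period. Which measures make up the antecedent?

measures 1–5

The phrase ending with the weaker cadence (half cadence) is the antecedent; the one ending more conclusively (perfect authentic cadence) is the consequent. The antecedent is measures 1–5.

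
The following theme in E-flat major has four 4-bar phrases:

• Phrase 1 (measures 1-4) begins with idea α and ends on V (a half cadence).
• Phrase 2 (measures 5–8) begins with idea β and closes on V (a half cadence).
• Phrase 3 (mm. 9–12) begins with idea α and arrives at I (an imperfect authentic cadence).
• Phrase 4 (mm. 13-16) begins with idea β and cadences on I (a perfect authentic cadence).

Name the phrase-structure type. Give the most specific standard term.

parallel double period

Four phrases in two halves: the first half (mm. 1-8) ends with a half cadence, the second (mm. 9–16) with a perfect authentic cadence — a large antecedent–consequent pair, i.e. a double period.
Phrase 3 begins with the same material as phrase 1, making it parallel.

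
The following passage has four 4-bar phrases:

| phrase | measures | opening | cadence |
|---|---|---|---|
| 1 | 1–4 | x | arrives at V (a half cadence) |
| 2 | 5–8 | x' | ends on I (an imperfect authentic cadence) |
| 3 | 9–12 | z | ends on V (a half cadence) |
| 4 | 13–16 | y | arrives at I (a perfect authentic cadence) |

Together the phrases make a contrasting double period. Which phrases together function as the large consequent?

phrases 3 and 4

In a double period the first pair of phrases (ending imperfect authentic cadence) is the large antecedent and the second pair (ending perfect authentic cadence) is the large consequent; the consequent is phrases 3 and 4.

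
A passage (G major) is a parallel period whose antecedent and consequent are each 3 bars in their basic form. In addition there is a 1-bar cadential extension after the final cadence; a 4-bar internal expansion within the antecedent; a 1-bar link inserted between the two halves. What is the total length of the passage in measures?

12 measures

Basic parallel period: 3 + 3 = 6 bars.
6 (basic form) + 1 (cadential extension) + 4 (internal expansion) + 1 (link) = 12.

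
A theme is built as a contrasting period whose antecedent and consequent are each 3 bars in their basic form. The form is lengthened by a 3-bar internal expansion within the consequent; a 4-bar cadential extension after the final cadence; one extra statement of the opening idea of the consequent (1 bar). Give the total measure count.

14 measures

Basic contrasting period: 3 + 3 = 6 bars.
6 (basic form) + 3 (internal expansion) + 4 (cadential extension) + 1 (extra statement) = 14.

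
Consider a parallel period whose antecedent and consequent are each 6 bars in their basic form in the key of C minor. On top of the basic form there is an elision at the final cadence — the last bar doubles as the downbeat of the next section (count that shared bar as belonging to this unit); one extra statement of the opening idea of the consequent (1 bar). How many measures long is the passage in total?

Basic parallel period: 6 + 6 = 12 bars.
12 (basic form) + 1 (extra statement) = 13.
The elision shares a bar with the next section but does not change this unit's count.

13 measures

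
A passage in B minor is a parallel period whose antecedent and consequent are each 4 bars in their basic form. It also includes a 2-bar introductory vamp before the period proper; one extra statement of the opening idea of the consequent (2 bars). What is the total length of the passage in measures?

Basic parallel period: 4 + 4 = 8 bars.
8 (basic form) + 2 (introduction) + 2 (extra statement) = 12.

12 measures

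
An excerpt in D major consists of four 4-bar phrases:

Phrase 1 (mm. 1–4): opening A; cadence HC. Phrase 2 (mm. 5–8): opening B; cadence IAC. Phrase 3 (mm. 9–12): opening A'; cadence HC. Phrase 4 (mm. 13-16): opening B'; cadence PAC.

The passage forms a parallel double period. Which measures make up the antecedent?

In a double period the first pair of phrases (ending imperfect authentic cadence) is the large antecedent and the second pair (ending perfect authentic cadence) is the large consequent; the antecedent is measures 1–8.

measures 1–8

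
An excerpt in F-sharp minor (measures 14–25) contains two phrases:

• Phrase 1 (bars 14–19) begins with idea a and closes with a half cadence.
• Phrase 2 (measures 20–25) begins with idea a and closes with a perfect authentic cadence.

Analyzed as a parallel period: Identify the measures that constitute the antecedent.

The antecedent is the phrase ending with the weaker cadence (half cadence, phrase 1) and the consequent the one ending more conclusively (perfect authentic cadence, phrase 2); the antecedent is bars 14–19.

measures 14–19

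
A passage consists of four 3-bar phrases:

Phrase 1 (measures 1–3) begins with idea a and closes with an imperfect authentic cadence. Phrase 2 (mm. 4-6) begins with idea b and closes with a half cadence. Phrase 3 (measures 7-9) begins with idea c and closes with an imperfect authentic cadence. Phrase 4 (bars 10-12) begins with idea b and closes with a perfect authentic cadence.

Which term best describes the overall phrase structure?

contrasting double period

Four phrases in two halves: the first half (measures 1–6) ends with a half cadence, the second (mm. 7–12) with a perfect authentic cadence — a large antecedent–consequent pair, i.e. a double period.
Phrase 3 begins with different material from phrase 1, making it contrasting.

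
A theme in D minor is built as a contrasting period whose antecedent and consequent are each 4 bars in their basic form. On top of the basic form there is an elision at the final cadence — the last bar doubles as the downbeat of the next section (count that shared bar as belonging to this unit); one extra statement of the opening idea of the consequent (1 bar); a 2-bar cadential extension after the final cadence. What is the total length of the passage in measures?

11 measures

Basic contrasting period: 4 + 4 = 8 bars.
8 (basic form) + 1 (extra statement) + 2 (cadential extension) = 11.
The elision shares a bar with the next section but does not change this unit's count.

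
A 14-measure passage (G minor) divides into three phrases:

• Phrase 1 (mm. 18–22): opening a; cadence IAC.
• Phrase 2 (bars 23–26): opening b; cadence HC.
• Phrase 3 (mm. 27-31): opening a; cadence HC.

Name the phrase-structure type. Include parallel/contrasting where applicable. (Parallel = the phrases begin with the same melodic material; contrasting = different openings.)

phrase group

The final phrase closes with a half cadence, which is not stronger than the preceding half cadence; the 3 phrases lack an overall antecedent–consequent design and so form a phrase group.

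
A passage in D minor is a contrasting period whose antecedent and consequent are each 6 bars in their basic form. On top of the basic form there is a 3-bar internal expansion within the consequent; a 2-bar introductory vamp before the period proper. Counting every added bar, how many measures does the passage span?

17 measures

Basic contrasting period: 6 + 6 = 12 bars.
12 (basic form) + 3 (internal expansion) + 2 (introduction) = 17.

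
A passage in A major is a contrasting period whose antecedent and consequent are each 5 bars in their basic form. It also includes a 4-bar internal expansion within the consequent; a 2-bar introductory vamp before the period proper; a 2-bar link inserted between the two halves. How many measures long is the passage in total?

18 measures

Basic contrasting period: 5 + 5 = 10 bars.
10 (basic form) + 4 (internal expansion) + 2 (introduction) + 2 (link) = 18.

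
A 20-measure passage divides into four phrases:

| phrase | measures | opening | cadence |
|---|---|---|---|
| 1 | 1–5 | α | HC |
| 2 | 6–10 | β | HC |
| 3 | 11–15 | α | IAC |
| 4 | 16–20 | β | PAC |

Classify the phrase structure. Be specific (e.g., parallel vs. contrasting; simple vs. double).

parallel double period

Four phrases in two halves: the first half (mm. 1–10) ends with a half cadence, the second (mm. 11-20) with a perfect authentic cadence — a large antecedent–consequent pair, i.e. a double period.
Phrase 3 begins with the same material as phrase 1, making it parallel.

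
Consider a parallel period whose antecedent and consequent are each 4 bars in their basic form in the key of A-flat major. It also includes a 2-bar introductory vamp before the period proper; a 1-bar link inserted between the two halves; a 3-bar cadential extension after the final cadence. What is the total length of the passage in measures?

Basic parallel period: 4 + 4 = 8 bars.
8 (basic form) + 2 (introduction) + 1 (link) + 3 (cadential extension) = 14.

14 measures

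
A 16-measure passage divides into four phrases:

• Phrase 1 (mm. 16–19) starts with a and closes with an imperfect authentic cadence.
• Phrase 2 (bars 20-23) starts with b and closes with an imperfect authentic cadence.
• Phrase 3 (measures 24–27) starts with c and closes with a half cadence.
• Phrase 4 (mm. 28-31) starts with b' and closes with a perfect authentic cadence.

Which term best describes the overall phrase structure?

Four phrases in two halves: the first half (mm. 16-23) ends with an imperfect authentic cadence, the second (measures 24–31) with a perfect authentic cadence — a large antecedent–consequent pair, i.e. a double period.
Phrase 3 begins with different material from phrase 1, making it contrasting.

contrasting double period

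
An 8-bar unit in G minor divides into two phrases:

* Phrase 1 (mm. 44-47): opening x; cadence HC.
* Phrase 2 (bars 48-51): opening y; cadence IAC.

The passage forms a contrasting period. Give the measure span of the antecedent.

measures 44–47

The phrase ending with the weaker cadence (half cadence) is the antecedent; the one ending more conclusively (imperfect authentic cadence) is the consequent. The antecedent is measures 44–47.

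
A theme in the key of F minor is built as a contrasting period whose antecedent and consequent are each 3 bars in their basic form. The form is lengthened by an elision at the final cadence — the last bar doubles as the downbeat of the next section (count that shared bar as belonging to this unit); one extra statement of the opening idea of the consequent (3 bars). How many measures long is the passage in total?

Basic contrasting period: 3 + 3 = 6 bars.
6 (basic form) + 3 (extra statement) = 9.
The elision shares a bar with the next section but does not change this unit's count.

9 measures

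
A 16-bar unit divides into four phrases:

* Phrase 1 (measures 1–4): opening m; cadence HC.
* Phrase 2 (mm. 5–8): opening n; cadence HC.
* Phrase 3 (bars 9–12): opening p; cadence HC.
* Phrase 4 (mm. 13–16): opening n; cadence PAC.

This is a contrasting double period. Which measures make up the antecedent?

measures 1–8

In a double period the first pair of phrases (ending half cadence) is the large antecedent and the second pair (ending perfect authentic cadence) is the large consequent; the antecedent is measures 1–8.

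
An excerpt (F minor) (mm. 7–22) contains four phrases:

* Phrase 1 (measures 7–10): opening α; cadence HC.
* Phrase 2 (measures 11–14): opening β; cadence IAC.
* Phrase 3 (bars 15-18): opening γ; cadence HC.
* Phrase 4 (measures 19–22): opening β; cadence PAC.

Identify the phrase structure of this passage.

contrasting double period

Four phrases in two halves: the first half (bars 7–14) ends with an imperfect authentic cadence, the second (bars 15–22) with a perfect authentic cadence — a large antecedent–consequent pair, i.e. a double period.
Phrase 3 begins with different material from phrase 1, making it contrasting.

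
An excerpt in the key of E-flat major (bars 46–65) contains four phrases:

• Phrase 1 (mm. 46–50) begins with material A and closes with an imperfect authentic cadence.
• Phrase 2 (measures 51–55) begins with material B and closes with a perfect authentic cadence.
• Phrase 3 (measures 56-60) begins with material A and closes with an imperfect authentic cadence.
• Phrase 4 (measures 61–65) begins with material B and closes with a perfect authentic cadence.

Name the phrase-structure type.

repeated period

The cadence pattern IAC–PAC–IAC–PAC is weak–strong twice, and phrases 3–4 restate phrases 1–2: a period heard twice, not a double period (which would end weakly at phrase 2).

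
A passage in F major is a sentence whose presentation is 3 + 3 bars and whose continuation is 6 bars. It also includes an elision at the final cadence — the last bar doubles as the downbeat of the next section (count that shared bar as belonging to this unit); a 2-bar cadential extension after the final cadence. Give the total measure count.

14 measures

Basic sentence: 3 + 3 + 6 = 12 bars.
12 (basic form) + 2 (cadential extension) = 14.
The elision shares a bar with the next section but does not change this unit's count.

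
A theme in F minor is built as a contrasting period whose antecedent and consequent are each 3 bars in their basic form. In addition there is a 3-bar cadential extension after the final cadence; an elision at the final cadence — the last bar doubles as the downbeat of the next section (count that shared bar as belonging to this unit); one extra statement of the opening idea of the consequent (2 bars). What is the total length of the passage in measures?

11 measures

Basic contrasting period: 3 + 3 = 6 bars.
6 (basic form) + 3 (cadential extension) + 2 (extra statement) = 11.
The elision shares a bar with the next section but does not change this unit's count.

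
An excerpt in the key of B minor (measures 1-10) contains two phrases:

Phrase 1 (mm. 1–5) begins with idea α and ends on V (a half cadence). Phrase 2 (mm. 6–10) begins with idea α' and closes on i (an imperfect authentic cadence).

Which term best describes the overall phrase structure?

Phrase 1 ends with a half cadence (weaker) and phrase 2 with an imperfect authentic cadence (stronger): antecedent + consequent = a period.
The two phrases open with the same material (α / α'), so the period is parallel.

parallel period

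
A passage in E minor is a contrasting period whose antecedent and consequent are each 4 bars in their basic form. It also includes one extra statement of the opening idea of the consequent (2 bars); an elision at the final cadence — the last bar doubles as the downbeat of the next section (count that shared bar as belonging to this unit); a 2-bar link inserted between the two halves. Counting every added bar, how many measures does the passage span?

12 measures

Basic contrasting period: 4 + 4 = 8 bars.
8 (basic form) + 2 (extra statement) + 2 (link) = 12.
The elision shares a bar with the next section but does not change this unit's count.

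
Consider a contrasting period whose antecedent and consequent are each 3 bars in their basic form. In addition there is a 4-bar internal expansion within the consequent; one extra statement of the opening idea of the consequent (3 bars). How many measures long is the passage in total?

Basic contrasting period: 3 + 3 = 6 bars.
6 (basic form) + 4 (internal expansion) + 3 (extra statement) = 13.

13 measures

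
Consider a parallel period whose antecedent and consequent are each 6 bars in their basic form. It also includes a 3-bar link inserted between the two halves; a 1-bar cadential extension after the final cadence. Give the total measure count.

16 measures

Basic parallel period: 6 + 6 = 12 bars.
12 (basic form) + 3 (link) + 1 (cadential extension) = 16.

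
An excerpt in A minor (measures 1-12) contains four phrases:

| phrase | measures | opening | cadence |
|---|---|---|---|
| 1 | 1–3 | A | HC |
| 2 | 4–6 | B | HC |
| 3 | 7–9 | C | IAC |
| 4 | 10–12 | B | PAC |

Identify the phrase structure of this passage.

contrasting double period

Four phrases in two halves: the first half (mm. 1–6) ends with a half cadence, the second (bars 7–12) with a perfect authentic cadence — a large antecedent–consequent pair, i.e. a double period.
Phrase 3 begins with different material from phrase 1, making it contrasting.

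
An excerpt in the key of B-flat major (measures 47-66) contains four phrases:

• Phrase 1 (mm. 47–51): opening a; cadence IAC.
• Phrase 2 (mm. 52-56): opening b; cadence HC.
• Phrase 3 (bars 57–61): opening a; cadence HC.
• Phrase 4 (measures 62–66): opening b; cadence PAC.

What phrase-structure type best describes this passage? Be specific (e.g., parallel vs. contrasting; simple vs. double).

Four phrases in two halves: the first half (bars 47–56) ends with a half cadence, the second (measures 57-66) with a perfect authentic cadence — a large antecedent–consequent pair, i.e. a double period.
Phrase 3 begins with the same material as phrase 1, making it parallel.

parallel double period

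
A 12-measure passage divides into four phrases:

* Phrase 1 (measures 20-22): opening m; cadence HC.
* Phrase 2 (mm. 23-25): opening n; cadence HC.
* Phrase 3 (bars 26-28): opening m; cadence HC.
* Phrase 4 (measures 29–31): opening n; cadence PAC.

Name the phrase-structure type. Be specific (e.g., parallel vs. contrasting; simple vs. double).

parallel double period

Four phrases in two halves: the first half (measures 20–25) ends with a half cadence, the second (mm. 26–31) with a perfect authentic cadence — a large antecedent–consequent pair, i.e. a double period.
Phrase 3 begins with the same material as phrase 1, making it parallel.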